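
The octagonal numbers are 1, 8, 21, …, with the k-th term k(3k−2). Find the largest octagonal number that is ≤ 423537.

423376

Solve n(3n−2) ≤ 423537 for integer n.
n = 376 gives 423376 ≤ 423537, while n = 377 gives 425633 > 423537; so the answer is 423376.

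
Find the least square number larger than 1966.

2025

Solve n² > 1966 for integer n.
The largest n with value ≤ 1966 is 44 (since 1936 ≤ 1966 < 2025), so the first above is n = 45, value 2025.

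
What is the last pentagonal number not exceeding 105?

92

Solve n(3n−1)/2 ≤ 105 for integer n.
n = 8 gives 92 ≤ 105, while n = 9 gives 117 > 105; so the answer is 92.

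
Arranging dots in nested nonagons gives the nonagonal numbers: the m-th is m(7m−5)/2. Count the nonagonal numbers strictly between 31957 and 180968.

The n-th nonagonal number is n(7n−5)/2.
Smallest index with value > 31957: n = 96 (giving 32016).
Largest index with value < 180968: n = 227 (giving 179784).
Indices 96 through 227: 132 terms.

132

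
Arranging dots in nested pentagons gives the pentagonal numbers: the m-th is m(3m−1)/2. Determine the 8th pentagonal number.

92

8·(3·8 − 1)/2 = 8·23/2 = 92.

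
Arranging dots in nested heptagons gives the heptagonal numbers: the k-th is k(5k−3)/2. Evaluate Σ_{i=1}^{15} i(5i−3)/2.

2920

Σ i(5i−3)/2 = (5Σi² − 3Σi) / 2 over i = 1..15.
Σi = 120 and Σi² = 1240.
(5·1240 − 3·120) / 2 = 5840/2 = 2920.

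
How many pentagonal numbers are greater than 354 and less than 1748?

The n-th pentagonal number is n(3n−1)/2.
Smallest index with value > 354: n = 16 (giving 376).
Largest index with value < 1748: n = 34 (giving 1717).
Indices 16 through 34: 19 terms.

19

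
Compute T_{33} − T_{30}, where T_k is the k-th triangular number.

33·34/2 = 561 and 30·31/2 = 465.
Difference: 561 − 465 = 96.

96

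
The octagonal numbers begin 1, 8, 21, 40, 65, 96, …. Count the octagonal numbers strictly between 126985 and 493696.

The n-th octagonal number is n(3n−2).
Smallest index with value > 126985: n = 207 (giving 128133).
Largest index with value < 493696: n = 405 (giving 491265).
Indices 207 through 405: 199 terms.

199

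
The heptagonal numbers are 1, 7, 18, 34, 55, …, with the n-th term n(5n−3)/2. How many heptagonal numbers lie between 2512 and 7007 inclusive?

The n-th heptagonal number is n(5n−3)/2.
Smallest index with value ≥ 2512: n = 32 (giving 2512).
Largest index with value ≤ 7007: n = 53 (giving 6943).
Indices 32 through 53: 22 terms.

22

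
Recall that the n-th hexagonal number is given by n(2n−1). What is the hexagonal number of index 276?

276·(2·276 − 1) = 276·551 = 152076.

152076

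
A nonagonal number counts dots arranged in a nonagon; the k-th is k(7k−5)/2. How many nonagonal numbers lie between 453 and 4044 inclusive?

The n-th nonagonal number is n(7n−5)/2.
Smallest index with value ≥ 453: n = 12 (giving 474).
Largest index with value ≤ 4044: n = 34 (giving 3961).
Indices 12 through 34: 23 terms.

23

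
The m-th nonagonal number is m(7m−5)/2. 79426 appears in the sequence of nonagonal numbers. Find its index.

151

Set n(7n−5)/2 = 79426, giving 7n² − 5n − 158852 = 0.
The discriminant is 25 + 56·79426 = 4447881, and √4447881 = 2109.
So n = (5 + 2109) / 14 = 2114/14 = 151.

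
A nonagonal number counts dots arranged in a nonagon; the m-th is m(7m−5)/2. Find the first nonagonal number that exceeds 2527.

Solve n(7n−5)/2 > 2527 for integer n.
The largest n with value ≤ 2527 is 27 (since 2484 ≤ 2527 < 2674), so the first above is n = 28, value 2674.

2674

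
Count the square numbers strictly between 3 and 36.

4

The n-th square number is n².
Smallest index with value > 3: n = 2 (giving 4).
Largest index with value < 36: n = 5 (giving 25).
Indices 2 through 5: 4 terms.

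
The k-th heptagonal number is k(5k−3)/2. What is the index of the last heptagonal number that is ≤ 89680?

Solve n(5n−3)/2 ≤ 89680 for integer n.
n = 189 gives 89019 ≤ 89680, while n = 190 gives 89965 > 89680; so the answer is index 189.

189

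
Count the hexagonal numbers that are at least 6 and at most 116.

6

The n-th hexagonal number is n(2n−1).
Smallest index with value ≥ 6: n = 2 (giving 6).
Largest index with value ≤ 116: n = 7 (giving 91).
Indices 2 through 7: 6 terms.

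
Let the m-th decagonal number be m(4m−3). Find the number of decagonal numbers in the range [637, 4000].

20

The n-th decagonal number is n(4n−3).
Smallest index with value ≥ 637: n = 13 (giving 637).
Largest index with value ≤ 4000: n = 32 (giving 4000).
Indices 13 through 32: 20 terms.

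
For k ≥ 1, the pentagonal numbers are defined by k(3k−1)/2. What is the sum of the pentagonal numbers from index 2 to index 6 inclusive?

Σ i(3i−1)/2 = (3Σi² − Σi) / 2 over i = 2..6.
Σi = 21 − 1 = 20 and Σi² = 91 − 1 = 90.
(3·90 − 1·20) / 2 = 250/2 = 125.

125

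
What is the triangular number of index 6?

The 6th triangular number is n(n+1)/2 with n = 6.
6·7/2 = 42/2 = 21.

21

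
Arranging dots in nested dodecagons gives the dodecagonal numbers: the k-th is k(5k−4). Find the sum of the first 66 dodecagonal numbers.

481261

Σ i(5i−4) = 5Σi² − 4Σi over i = 1..66.
Σi = 2211 and Σi² = 98021.
5·98021 − 4·2211 = 481261.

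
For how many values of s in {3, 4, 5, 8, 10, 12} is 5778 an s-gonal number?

1

s = 3: P(3, 107) = 5778. ✓
s = 4: P(4, 76) = 5776 and P(4, 77) = 5929; 5778 is not s-gonal.
s = 5: P(5, 62) = 5735 and P(5, 63) = 5922; 5778 is not s-gonal.
s = 8: P(8, 44) = 5720 and P(8, 45) = 5985; 5778 is not s-gonal.
s = 10: P(10, 38) = 5662 and P(10, 39) = 5967; 5778 is not s-gonal.
s = 12: P(12, 34) = 5644 and P(12, 35) = 5985; 5778 is not s-gonal.
Hits: s ∈ {3} → 1.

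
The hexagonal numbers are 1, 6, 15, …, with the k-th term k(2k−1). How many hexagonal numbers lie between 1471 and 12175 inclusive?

51

The n-th hexagonal number is n(2n−1).
Smallest index with value ≥ 1471: n = 28 (giving 1540).
Largest index with value ≤ 12175: n = 78 (giving 12090).
Indices 28 through 78: 51 terms.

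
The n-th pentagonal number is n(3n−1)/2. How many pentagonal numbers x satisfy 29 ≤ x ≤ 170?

The n-th pentagonal number is n(3n−1)/2.
Smallest index with value ≥ 29: n = 5 (giving 35).
Largest index with value ≤ 170: n = 10 (giving 145).
Indices 5 through 10: 6 terms.

6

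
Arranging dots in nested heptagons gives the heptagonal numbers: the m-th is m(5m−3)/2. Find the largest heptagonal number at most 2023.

1918

Solve n(5n−3)/2 ≤ 2023 for integer n.
n = 28 gives 1918 ≤ 2023, while n = 29 gives 2059 > 2023; so the answer is 1918.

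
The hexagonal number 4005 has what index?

Set n(2n−1) = 4005, giving 2n² − n − 4005 = 0.
The discriminant is 1 + 8·4005 = 32041, and √32041 = 179.
So n = (1 + 179) / 4 = 180/4 = 45.

45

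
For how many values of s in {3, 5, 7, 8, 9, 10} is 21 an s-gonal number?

2

s = 3: P(3, 6) = 21. ✓
s = 5: P(5, 3) = 12 and P(5, 4) = 22; 21 is not s-gonal.
s = 7: P(7, 3) = 18 and P(7, 4) = 34; 21 is not s-gonal.
s = 8: P(8, 3) = 21. ✓
s = 9: P(9, 2) = 9 and P(9, 3) = 24; 21 is not s-gonal.
s = 10: P(10, 2) = 10 and P(10, 3) = 27; 21 is not s-gonal.
Hits: s ∈ {3, 8} → 2.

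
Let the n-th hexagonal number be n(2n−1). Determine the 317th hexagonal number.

200661

The 317th hexagonal number is n(2n−1) with n = 317.
317·(2·317 − 1) = 317·633 = 200661.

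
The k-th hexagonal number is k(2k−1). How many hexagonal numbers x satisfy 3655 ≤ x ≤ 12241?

The n-th hexagonal number is n(2n−1).
Smallest index with value ≥ 3655: n = 43 (giving 3655).
Largest index with value ≤ 12241: n = 78 (giving 12090).
Indices 43 through 78: 36 terms.

36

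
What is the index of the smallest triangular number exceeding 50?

10

Solve n(n+1)/2 > 50 for integer n.
The largest n with value ≤ 50 is 9 (since 45 ≤ 50 < 55), so the first above is n = 10, value 55.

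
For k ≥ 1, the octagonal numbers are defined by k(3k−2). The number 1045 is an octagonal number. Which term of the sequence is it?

19

Set n(3n−2) = 1045, giving 3n² − 2n − 1045 = 0.
The discriminant is 4 + 12·1045 = 12544, and √12544 = 112.
So n = (2 + 112) / 6 = 114/6 = 19.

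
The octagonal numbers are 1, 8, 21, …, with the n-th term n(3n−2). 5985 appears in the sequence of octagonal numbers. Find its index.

Set n(3n−2) = 5985, giving 3n² − 2n − 5985 = 0.
The discriminant is 4 + 12·5985 = 71824, and √71824 = 268.
So n = (2 + 268) / 6 = 270/6 = 45.
Check: 45·(3·45 − 2) = 5985. ✓

45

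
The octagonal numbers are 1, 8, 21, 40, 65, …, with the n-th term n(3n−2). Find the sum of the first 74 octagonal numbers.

Σ i(3i−2) = 3Σi² − 2Σi over i = 1..74.
Σi = 2775 and Σi² = 137825.
3·137825 − 2·2775 = 407925.

407925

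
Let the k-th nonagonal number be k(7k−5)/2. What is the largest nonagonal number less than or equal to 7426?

Solve n(7n−5)/2 ≤ 7426 for integer n.
n = 46 gives 7291 ≤ 7426, while n = 47 gives 7614 > 7426; so the answer is 7291.

7291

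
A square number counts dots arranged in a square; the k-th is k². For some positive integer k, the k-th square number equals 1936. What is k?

We need n² = 1936, so n = √1936 = 44.
Check: 44² = 1936. ✓

44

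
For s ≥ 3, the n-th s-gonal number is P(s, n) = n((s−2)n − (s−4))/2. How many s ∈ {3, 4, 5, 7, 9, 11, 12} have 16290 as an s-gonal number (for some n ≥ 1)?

s = 3: P(3, 180) = 16290. ✓
s = 4: P(4, 127) = 16129 and P(4, 128) = 16384; 16290 is not s-gonal.
s = 5: P(5, 104) = 16172 and P(5, 105) = 16485; 16290 is not s-gonal.
s = 7: P(7, 81) = 16281 and P(7, 82) = 16687; 16290 is not s-gonal.
s = 9: P(9, 68) = 16014 and P(9, 69) = 16491; 16290 is not s-gonal.
s = 11: P(11, 60) = 15990 and P(11, 61) = 16531; 16290 is not s-gonal.
s = 12: P(12, 57) = 16017 and P(12, 58) = 16588; 16290 is not s-gonal.
Hits: s ∈ {3} → 1.

1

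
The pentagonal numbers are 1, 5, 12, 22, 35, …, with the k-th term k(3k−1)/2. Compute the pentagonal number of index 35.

The 35th pentagonal number is n(3n−1)/2 with n = 35.
35·(3·35 − 1)/2 = 35·104/2 = 35·52 = 1820.

1820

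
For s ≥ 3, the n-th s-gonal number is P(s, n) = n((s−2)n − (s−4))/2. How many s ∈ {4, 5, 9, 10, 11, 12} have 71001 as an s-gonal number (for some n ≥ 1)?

1

s = 4: P(4, 266) = 70756 and P(4, 267) = 71289; 71001 is not s-gonal.
s = 5: P(5, 217) = 70525 and P(5, 218) = 71177; 71001 is not s-gonal.
s = 9: P(9, 142) = 70219 and P(9, 143) = 71214; 71001 is not s-gonal.
s = 10: P(10, 133) = 70357 and P(10, 134) = 71422; 71001 is not s-gonal.
s = 11: P(11, 126) = 71001. ✓
s = 12: P(12, 119) = 70329 and P(12, 120) = 71520; 71001 is not s-gonal.
Hits: s ∈ {11} → 1.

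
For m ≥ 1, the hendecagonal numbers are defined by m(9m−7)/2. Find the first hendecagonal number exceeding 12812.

Solve n(9n−7)/2 > 12812 for integer n.
The largest n with value ≤ 12812 is 53 (since 12455 ≤ 12812 < 12933), so the first above is n = 54, value 12933.

12933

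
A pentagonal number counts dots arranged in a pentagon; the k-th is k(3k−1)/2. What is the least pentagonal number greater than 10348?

Solve n(3n−1)/2 > 10348 for integer n.
The largest n with value ≤ 10348 is 83 (since 10292 ≤ 10348 < 10542), so the first above is n = 84, value 10542.

10542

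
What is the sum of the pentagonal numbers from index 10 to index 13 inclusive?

778

Σ i(3i−1)/2 = (3Σi² − Σi) / 2 over i = 10..13.
Σi = 91 − 45 = 46 and Σi² = 819 − 285 = 534.
(3·534 − 1·46) / 2 = 1556/2 = 778.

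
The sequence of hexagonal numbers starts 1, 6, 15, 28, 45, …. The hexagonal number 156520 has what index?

Set n(2n−1) = 156520, giving 2n² − n − 156520 = 0.
The discriminant is 1 + 8·156520 = 1252161, and √1252161 = 1119.
So n = (1 + 1119) / 4 = 1120/4 = 280.

280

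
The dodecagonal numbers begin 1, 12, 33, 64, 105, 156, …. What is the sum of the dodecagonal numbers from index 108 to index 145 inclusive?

Σ i(5i−4) = 5Σi² − 4Σi over i = 108..145.
Σi = 10585 − 5778 = 4807 and Σi² = 1026745 − 414090 = 612655.
5·612655 − 4·4807 = 3044047.

3044047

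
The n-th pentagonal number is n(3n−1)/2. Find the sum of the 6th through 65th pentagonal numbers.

Σ i(3i−1)/2 = (3Σi² − Σi) / 2 over i = 6..65.
Σi = 2145 − 15 = 2130 and Σi² = 93665 − 55 = 93610.
(3·93610 − 1·2130) / 2 = 278700/2 = 139350.

139350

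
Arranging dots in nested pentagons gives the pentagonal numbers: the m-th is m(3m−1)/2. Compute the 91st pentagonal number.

The 91st pentagonal number is n(3n−1)/2 with n = 91.
91·(3·91 − 1)/2 = 91·272/2 = 91·136 = 12376.

12376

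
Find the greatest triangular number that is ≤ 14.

Solve n(n+1)/2 ≤ 14 for integer n.
n = 4 gives 10 ≤ 14, while n = 5 gives 15 > 14; so the answer is 10.

10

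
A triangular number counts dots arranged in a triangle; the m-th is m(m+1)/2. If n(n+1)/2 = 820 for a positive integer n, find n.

40

Set n(n+1)/2 = 820, giving n² + n − 1640 = 0.
The discriminant is 1 + 8·820 = 6561, and √6561 = 81.
So n = (-1 + 81) / 2 = 80/2 = 40.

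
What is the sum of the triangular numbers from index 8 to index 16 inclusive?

732

Σ i(i+1)/2 = (Σi² + Σi) / 2 over i = 8..16.
Σi = 136 − 28 = 108 and Σi² = 1496 − 140 = 1356.
(1·1356 + 1·108) / 2 = 1464/2 = 732.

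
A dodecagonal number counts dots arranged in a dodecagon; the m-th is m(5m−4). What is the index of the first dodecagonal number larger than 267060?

Solve n(5n−4) > 267060 for integer n.
The largest n with value ≤ 267060 is 231 (since 265881 ≤ 267060 < 268192), so the first above is n = 232, value 268192.

232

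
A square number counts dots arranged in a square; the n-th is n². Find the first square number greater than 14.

16

Solve n² > 14 for integer n.
The largest n with value ≤ 14 is 3 (since 9 ≤ 14 < 16), so the first above is n = 4, value 16.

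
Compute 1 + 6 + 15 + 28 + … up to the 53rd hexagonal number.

Σ i(2i−1) = 2Σi² − Σi over i = 1..53.
Σi = 1431 and Σi² = 51039.
2·51039 − 1·1431 = 100647.

100647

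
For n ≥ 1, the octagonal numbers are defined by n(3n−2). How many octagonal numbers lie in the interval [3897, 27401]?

59

The n-th octagonal number is n(3n−2).
Smallest index with value ≥ 3897: n = 37 (giving 4033).
Largest index with value ≤ 27401: n = 95 (giving 26885).
Indices 37 through 95: 59 terms.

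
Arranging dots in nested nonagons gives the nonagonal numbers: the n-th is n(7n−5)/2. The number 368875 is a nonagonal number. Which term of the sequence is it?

325

Set n(7n−5)/2 = 368875, giving 7n² − 5n − 737750 = 0.
So n = (5 + 4545) / 14 = 4550/14 = 325.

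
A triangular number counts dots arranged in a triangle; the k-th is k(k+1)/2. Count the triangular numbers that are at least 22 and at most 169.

11

The n-th triangular number is n(n+1)/2.
Smallest index with value ≥ 22: n = 7 (giving 28).
Largest index with value ≤ 169: n = 17 (giving 153).
Indices 7 through 17: 11 terms.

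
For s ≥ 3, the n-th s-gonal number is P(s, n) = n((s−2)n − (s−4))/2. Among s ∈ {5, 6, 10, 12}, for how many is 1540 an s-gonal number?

2

s = 5: P(5, 32) = 1520 and P(5, 33) = 1617; 1540 is not s-gonal.
s = 6: P(6, 28) = 1540. ✓
s = 10: P(10, 20) = 1540. ✓
s = 12: P(12, 17) = 1377 and P(12, 18) = 1548; 1540 is not s-gonal.
Hits: s ∈ {6, 10} → 2.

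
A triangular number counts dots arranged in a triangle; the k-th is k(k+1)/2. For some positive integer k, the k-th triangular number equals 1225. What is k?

Set n(n+1)/2 = 1225, giving n² + n − 2450 = 0.
The discriminant is 1 + 8·1225 = 9801, and √9801 = 99.
So n = (-1 + 99) / 2 = 98/2 = 49.

49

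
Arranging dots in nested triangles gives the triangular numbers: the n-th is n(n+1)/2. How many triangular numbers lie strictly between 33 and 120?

The n-th triangular number is n(n+1)/2.
Smallest index with value > 33: n = 8 (giving 36).
Largest index with value < 120: n = 14 (giving 105).
Indices 8 through 14: 7 terms.

7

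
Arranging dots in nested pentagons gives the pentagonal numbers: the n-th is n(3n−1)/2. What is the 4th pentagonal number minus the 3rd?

Consecutive pentagonal numbers differ by 3n − 2: here 3·4 − 2 = 10.

10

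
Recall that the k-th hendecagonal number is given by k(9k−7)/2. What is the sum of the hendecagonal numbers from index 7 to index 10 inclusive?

Σ i(9i−7)/2 = (9Σi² − 7Σi) / 2 over i = 7..10.
Σi = 55 − 21 = 34 and Σi² = 385 − 91 = 294.
(9·294 − 7·34) / 2 = 2408/2 = 1204.

1204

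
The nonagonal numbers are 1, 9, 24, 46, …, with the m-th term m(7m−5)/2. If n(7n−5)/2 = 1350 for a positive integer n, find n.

20

Set n(7n−5)/2 = 1350, giving 7n² − 5n − 2700 = 0.
The discriminant is 25 + 56·1350 = 75625, and √75625 = 275.
So n = (5 + 275) / 14 = 280/14 = 20.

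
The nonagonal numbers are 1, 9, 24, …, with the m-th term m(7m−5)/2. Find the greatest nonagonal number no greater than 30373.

30039

Solve n(7n−5)/2 ≤ 30373 for integer n.
n = 93 gives 30039 ≤ 30373, while n = 94 gives 30691 > 30373; so the answer is 30039.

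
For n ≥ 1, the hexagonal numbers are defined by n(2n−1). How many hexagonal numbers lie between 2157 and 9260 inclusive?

The n-th hexagonal number is n(2n−1).
Smallest index with value ≥ 2157: n = 34 (giving 2278).
Largest index with value ≤ 9260: n = 68 (giving 9180).
Indices 34 through 68: 35 terms.

35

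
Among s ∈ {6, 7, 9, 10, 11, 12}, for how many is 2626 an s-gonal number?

1

s = 6: P(6, 36) = 2556 and P(6, 37) = 2701; 2626 is not s-gonal.
s = 7: P(7, 32) = 2512 and P(7, 33) = 2673; 2626 is not s-gonal.
s = 9: P(9, 27) = 2484 and P(9, 28) = 2674; 2626 is not s-gonal.
s = 10: P(10, 26) = 2626. ✓
s = 11: P(11, 24) = 2508 and P(11, 25) = 2725; 2626 is not s-gonal.
s = 12: P(12, 23) = 2553 and P(12, 24) = 2784; 2626 is not s-gonal.
Hits: s ∈ {10} → 1.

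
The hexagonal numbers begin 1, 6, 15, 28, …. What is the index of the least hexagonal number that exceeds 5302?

Solve n(2n−1) > 5302 for integer n.
The largest n with value ≤ 5302 is 51 (since 5151 ≤ 5302 < 5356), so the first above is n = 52, value 5356.

52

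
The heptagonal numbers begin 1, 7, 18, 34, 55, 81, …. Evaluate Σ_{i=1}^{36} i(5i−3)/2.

Σ i(5i−3)/2 = (5Σi² − 3Σi) / 2 over i = 1..36.
Σi = 666 and Σi² = 16206.
(5·16206 − 3·666) / 2 = 79032/2 = 39516.

39516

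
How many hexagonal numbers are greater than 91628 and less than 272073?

155

The n-th hexagonal number is n(2n−1).
Smallest index with value > 91628: n = 215 (giving 92235).
Largest index with value < 272073: n = 369 (giving 271953).
Indices 215 through 369: 155 terms.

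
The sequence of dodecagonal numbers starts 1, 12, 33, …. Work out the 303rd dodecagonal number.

The 303rd dodecagonal number is n(5n−4) with n = 303.
303·(5·303 − 4) = 303·1511 = 457833.

457833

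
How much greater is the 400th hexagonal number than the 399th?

Consecutive hexagonal numbers differ by 4n − 3: here 4·400 − 3 = 1597.

1597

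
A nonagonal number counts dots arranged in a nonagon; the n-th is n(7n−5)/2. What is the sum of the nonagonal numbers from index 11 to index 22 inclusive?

Σ i(7i−5)/2 = (7Σi² − 5Σi) / 2 over i = 11..22.
Σi = 253 − 55 = 198 and Σi² = 3795 − 385 = 3410.
(7·3410 − 5·198) / 2 = 22880/2 = 11440.

11440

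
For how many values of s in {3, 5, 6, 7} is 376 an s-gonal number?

s = 3: P(3, 26) = 351 and P(3, 27) = 378; 376 is not s-gonal.
s = 5: P(5, 16) = 376. ✓
s = 6: P(6, 13) = 325 and P(6, 14) = 378; 376 is not s-gonal.
s = 7: P(7, 12) = 342 and P(7, 13) = 403; 376 is not s-gonal.
Hits: s ∈ {5} → 1.

1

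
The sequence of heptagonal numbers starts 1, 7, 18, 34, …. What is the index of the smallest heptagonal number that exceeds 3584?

39

Solve n(5n−3)/2 > 3584 for integer n.
The largest n with value ≤ 3584 is 38 (since 3553 ≤ 3584 < 3744), so the first above is n = 39, value 3744.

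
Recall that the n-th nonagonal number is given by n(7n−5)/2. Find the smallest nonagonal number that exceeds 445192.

Solve n(7n−5)/2 > 445192 for integer n.
The largest n with value ≤ 445192 is 357 (since 445179 ≤ 445192 < 447679), so the first above is n = 358, value 447679.

447679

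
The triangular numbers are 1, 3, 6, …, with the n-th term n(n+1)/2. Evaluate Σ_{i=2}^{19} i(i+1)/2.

Σ i(i+1)/2 = (Σi² + Σi) / 2 over i = 2..19.
Σi = 190 − 1 = 189 and Σi² = 2470 − 1 = 2469.
(1·2469 + 1·189) / 2 = 2658/2 = 1329.

1329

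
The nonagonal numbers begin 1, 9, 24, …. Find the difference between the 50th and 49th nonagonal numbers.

344

Consecutive nonagonal numbers differ by 7n − 6: here 7·50 − 6 = 344.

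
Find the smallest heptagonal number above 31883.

Solve n(5n−3)/2 > 31883 for integer n.
The largest n with value ≤ 31883 is 113 (since 31753 ≤ 31883 < 32319), so the first above is n = 114, value 32319.

32319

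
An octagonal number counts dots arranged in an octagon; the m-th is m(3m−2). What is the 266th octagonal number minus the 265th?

Consecutive octagonal numbers differ by 6n − 5: here 6·266 − 5 = 1591.

1591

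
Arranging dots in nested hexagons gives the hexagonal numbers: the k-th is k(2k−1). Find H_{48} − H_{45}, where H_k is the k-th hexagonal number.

555

48·(2·48 − 1) = 4560 and 45·(2·45 − 1) = 4005.
Difference: 4560 − 4005 = 555.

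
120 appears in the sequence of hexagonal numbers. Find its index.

Set n(2n−1) = 120, giving 2n² − n − 120 = 0.
The discriminant is 1 + 8·120 = 961, and √961 = 31.
So n = (1 + 31) / 4 = 32/4 = 8.

8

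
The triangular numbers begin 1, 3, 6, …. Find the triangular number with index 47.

47·48/2 = 2256/2 = 1128.

1128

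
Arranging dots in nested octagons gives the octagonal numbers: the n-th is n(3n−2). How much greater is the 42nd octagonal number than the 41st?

Consecutive octagonal numbers differ by 6n − 5: here 6·42 − 5 = 247.

247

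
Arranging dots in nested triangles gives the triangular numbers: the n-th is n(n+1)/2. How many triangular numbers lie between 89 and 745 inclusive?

26

The n-th triangular number is n(n+1)/2.
Smallest index with value ≥ 89: n = 13 (giving 91).
Largest index with value ≤ 745: n = 38 (giving 741).
Indices 13 through 38: 26 terms.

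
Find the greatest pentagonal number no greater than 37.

35

Solve n(3n−1)/2 ≤ 37 for integer n.
n = 5 gives 35 ≤ 37, while n = 6 gives 51 > 37; so the answer is 35.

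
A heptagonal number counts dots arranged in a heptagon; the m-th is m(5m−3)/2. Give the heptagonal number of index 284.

284·(5·284 − 3)/2 = 284·1417/2 = 201214.

201214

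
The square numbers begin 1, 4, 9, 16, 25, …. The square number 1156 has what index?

We need n² = 1156, so n = √1156 = 34.

34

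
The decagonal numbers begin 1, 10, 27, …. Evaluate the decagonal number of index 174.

The 174th decagonal number is n(4n−3) with n = 174.
174·(4·174 − 3) = 174·693 = 120582.

120582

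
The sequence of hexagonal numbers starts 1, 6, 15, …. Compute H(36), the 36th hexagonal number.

2556

The 36th hexagonal number is n(2n−1) with n = 36.
36·(2·36 − 1) = 36·71 = 2556.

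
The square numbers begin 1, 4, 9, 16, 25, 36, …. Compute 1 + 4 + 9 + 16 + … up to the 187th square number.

Σ_{i=1}^{187} i² = 187·188·375/6 = 2197250.

2197250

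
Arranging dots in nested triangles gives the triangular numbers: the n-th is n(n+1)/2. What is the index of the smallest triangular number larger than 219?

Solve n(n+1)/2 > 219 for integer n.
The largest n with value ≤ 219 is 20 (since 210 ≤ 219 < 231), so the first above is n = 21, value 231.

21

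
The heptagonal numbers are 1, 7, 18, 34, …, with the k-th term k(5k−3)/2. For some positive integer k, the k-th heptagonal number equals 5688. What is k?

Set n(5n−3)/2 = 5688, giving 5n² − 3n − 11376 = 0.
The discriminant is 9 + 40·5688 = 227529, and √227529 = 477.
So n = (3 + 477) / 10 = 480/10 = 48.

48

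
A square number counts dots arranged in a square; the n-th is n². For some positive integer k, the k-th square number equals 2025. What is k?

45

We need n² = 2025, so n = √2025 = 45.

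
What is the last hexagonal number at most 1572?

Solve n(2n−1) ≤ 1572 for integer n.
n = 28 gives 1540 ≤ 1572, while n = 29 gives 1653 > 1572; so the answer is 1540.

1540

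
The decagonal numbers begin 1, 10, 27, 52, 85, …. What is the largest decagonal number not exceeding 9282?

Solve n(4n−3) ≤ 9282 for integer n.
n = 48 gives 9072 ≤ 9282, while n = 49 gives 9457 > 9282; so the answer is 9072.

9072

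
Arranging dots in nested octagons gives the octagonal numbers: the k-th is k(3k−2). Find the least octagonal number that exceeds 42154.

Solve n(3n−2) > 42154 for integer n.
The largest n with value ≤ 42154 is 118 (since 41536 ≤ 42154 < 42245), so the first above is n = 119, value 42245.

42245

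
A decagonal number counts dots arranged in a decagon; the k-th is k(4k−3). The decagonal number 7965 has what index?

45

Set n(4n−3) = 7965, giving 4n² − 3n − 7965 = 0.
The discriminant is 9 + 16·7965 = 127449, and √127449 = 357.
So n = (3 + 357) / 8 = 360/8 = 45.
Check: 45·(4·45 − 3) = 7965. ✓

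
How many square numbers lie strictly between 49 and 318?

10

The n-th square number is n².
Smallest index with value > 49: n = 8 (giving 64).
Largest index with value < 318: n = 17 (giving 289).
Indices 8 through 17: 10 terms.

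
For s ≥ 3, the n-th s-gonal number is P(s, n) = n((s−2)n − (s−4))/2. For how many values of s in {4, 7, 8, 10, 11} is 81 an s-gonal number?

s = 4: P(4, 9) = 81. ✓
s = 7: P(7, 6) = 81. ✓
s = 8: P(8, 5) = 65 and P(8, 6) = 96; 81 is not s-gonal.
s = 10: P(10, 4) = 52 and P(10, 5) = 85; 81 is not s-gonal.
s = 11: P(11, 4) = 58 and P(11, 5) = 95; 81 is not s-gonal.
Hits: s ∈ {4, 7} → 2.

2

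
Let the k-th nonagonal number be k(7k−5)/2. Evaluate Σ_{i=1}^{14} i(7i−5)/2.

Σ i(7i−5)/2 = (7Σi² − 5Σi) / 2 over i = 1..14.
Σi = 105 and Σi² = 1015.
(7·1015 − 5·105) / 2 = 6580/2 = 3290.

3290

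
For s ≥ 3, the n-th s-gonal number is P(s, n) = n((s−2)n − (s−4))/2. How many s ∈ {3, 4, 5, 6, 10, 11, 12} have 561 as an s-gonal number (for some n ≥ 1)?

3

s = 3: P(3, 33) = 561. ✓
s = 4: P(4, 23) = 529 and P(4, 24) = 576; 561 is not s-gonal.
s = 5: P(5, 19) = 532 and P(5, 20) = 590; 561 is not s-gonal.
s = 6: P(6, 17) = 561. ✓
s = 10: P(10, 12) = 540 and P(10, 13) = 637; 561 is not s-gonal.
s = 11: P(11, 11) = 506 and P(11, 12) = 606; 561 is not s-gonal.
s = 12: P(12, 11) = 561. ✓
Hits: s ∈ {3, 6, 12} → 3.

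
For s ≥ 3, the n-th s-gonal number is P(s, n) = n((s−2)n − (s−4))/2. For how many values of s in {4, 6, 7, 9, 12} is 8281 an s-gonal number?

2

s = 4: P(4, 91) = 8281. ✓
s = 6: P(6, 64) = 8128 and P(6, 65) = 8385; 8281 is not s-gonal.
s = 7: P(7, 57) = 8037 and P(7, 58) = 8323; 8281 is not s-gonal.
s = 9: P(9, 49) = 8281. ✓
s = 12: P(12, 41) = 8241 and P(12, 42) = 8652; 8281 is not s-gonal.
Hits: s ∈ {4, 9} → 2.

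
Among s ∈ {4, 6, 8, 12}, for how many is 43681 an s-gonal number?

2

s = 4: P(4, 209) = 43681. ✓
s = 6: P(6, 148) = 43660 and P(6, 149) = 44253; 43681 is not s-gonal.
s = 8: P(8, 121) = 43681. ✓
s = 12: P(12, 93) = 42873 and P(12, 94) = 43804; 43681 is not s-gonal.
Hits: s ∈ {4, 8} → 2.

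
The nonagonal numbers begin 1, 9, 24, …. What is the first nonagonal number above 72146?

72216

Solve n(7n−5)/2 > 72146 for integer n.
The largest n with value ≤ 72146 is 143 (since 71214 ≤ 72146 < 72216), so the first above is n = 144, value 72216.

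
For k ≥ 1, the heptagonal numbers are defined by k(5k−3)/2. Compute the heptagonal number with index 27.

1782

The 27th heptagonal number is n(5n−3)/2 with n = 27.
27·(5·27 − 3)/2 = 27·132/2 = 27·66 = 1782.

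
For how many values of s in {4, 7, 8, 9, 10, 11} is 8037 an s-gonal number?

1

s = 4: P(4, 89) = 7921 and P(4, 90) = 8100; 8037 is not s-gonal.
s = 7: P(7, 57) = 8037. ✓
s = 8: P(8, 52) = 8008 and P(8, 53) = 8321; 8037 is not s-gonal.
s = 9: P(9, 48) = 7944 and P(9, 49) = 8281; 8037 is not s-gonal.
s = 10: P(10, 45) = 7965 and P(10, 46) = 8326; 8037 is not s-gonal.
s = 11: P(11, 42) = 7791 and P(11, 43) = 8170; 8037 is not s-gonal.
Hits: s ∈ {7} → 1.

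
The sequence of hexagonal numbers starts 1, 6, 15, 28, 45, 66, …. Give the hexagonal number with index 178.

63190

The 178th hexagonal number is n(2n−1) with n = 178.
178·(2·178 − 1) = 178·355 = 63190.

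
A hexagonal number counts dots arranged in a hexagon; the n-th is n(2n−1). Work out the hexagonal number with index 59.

6903

The 59th hexagonal number is n(2n−1) with n = 59.
59·(2·59 − 1) = 59·117 = 6903.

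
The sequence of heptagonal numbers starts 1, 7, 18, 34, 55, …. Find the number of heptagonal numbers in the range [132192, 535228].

233

The n-th heptagonal number is n(5n−3)/2.
Smallest index with value ≥ 132192: n = 231 (giving 133056).
Largest index with value ≤ 535228: n = 463 (giving 535228).
Indices 231 through 463: 233 terms.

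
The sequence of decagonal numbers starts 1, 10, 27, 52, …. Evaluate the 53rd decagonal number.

The 53rd decagonal number is n(4n−3) with n = 53.
53·(4·53 − 3) = 53·209 = 11077.

11077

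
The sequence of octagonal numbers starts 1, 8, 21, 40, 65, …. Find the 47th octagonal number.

The 47th octagonal number is n(3n−2) with n = 47.
47·(3·47 − 2) = 47·139 = 6533.

6533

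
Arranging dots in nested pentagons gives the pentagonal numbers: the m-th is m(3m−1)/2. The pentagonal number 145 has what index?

10

Set n(3n−1)/2 = 145, giving 3n² − n − 290 = 0.
The discriminant is 1 + 24·145 = 3481, and √3481 = 59.
So n = (1 + 59) / 6 = 60/6 = 10.
Check: 10·(3·10 − 1)/2 = 145. ✓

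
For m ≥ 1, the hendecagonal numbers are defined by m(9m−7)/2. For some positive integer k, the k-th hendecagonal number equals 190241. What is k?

206

Set n(9n−7)/2 = 190241, giving 9n² − 7n − 380482 = 0.
The discriminant is 49 + 72·190241 = 13697401, and √13697401 = 3701.
So n = (7 + 3701) / 18 = 3708/18 = 206.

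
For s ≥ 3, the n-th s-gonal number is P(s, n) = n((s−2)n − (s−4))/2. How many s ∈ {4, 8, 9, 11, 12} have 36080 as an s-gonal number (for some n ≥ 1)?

1

s = 4: P(4, 189) = 35721 and P(4, 190) = 36100; 36080 is not s-gonal.
s = 8: P(8, 110) = 36080. ✓
s = 9: P(9, 101) = 35451 and P(9, 102) = 36159; 36080 is not s-gonal.
s = 11: P(11, 89) = 35333 and P(11, 90) = 36135; 36080 is not s-gonal.
s = 12: P(12, 85) = 35785 and P(12, 86) = 36636; 36080 is not s-gonal.
Hits: s ∈ {8} → 1.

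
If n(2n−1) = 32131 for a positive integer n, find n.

Set n(2n−1) = 32131, giving 2n² − n − 32131 = 0.
So n = (1 + 507) / 4 = 508/4 = 127.
Check: 127·(2·127 − 1) = 32131. ✓

127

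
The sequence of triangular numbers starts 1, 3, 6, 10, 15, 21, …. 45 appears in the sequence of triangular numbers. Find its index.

9

Set n(n+1)/2 = 45, giving n² + n − 90 = 0.
The discriminant is 1 + 8·45 = 361, and √361 = 19.
So n = (-1 + 19) / 2 = 18/2 = 9.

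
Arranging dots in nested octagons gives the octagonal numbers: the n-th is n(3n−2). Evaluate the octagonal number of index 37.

4033

The 37th octagonal number is n(3n−2) with n = 37.
37·(3·37 − 2) = 37·109 = 4033.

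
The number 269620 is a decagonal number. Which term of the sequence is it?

260

Set n(4n−3) = 269620, giving 4n² − 3n − 269620 = 0.
The discriminant is 9 + 16·269620 = 4313929, and √4313929 = 2077.
So n = (3 + 2077) / 8 = 2080/8 = 260.
Check: 260·(4·260 − 3) = 269620. ✓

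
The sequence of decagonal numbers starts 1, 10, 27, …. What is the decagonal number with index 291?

291·(4·291 − 3) = 291·1161 = 337851.

337851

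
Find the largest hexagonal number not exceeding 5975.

5778

Solve n(2n−1) ≤ 5975 for integer n.
n = 54 gives 5778 ≤ 5975, while n = 55 gives 5995 > 5975; so the answer is 5778.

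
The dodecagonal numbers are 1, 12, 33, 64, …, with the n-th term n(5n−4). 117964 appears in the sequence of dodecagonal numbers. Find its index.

Set n(5n−4) = 117964, giving 5n² − 4n − 117964 = 0.
The discriminant is 16 + 20·117964 = 2359296, and √2359296 = 1536.
So n = (4 + 1536) / 10 = 1540/10 = 154.

154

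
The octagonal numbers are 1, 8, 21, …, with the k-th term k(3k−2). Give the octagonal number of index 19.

The 19th octagonal number is n(3n−2) with n = 19.
19·(3·19 − 2) = 19·55 = 1045.

1045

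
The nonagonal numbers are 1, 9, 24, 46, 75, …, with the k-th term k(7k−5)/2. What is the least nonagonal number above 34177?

Solve n(7n−5)/2 > 34177 for integer n.
The largest n with value ≤ 34177 is 99 (since 34056 ≤ 34177 < 34750), so the first above is n = 100, value 34750.

34750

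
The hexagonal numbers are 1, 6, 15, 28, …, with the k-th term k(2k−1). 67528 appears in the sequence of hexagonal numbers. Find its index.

Set n(2n−1) = 67528, giving 2n² − n − 67528 = 0.
So n = (1 + 735) / 4 = 736/4 = 184.
Check: 184·(2·184 − 1) = 67528. ✓

184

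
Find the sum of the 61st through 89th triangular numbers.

83665

Σ i(i+1)/2 = (Σi² + Σi) / 2 over i = 61..89.
Σi = 4005 − 1830 = 2175 and Σi² = 238965 − 73810 = 165155.
(1·165155 + 1·2175) / 2 = 167330/2 = 83665.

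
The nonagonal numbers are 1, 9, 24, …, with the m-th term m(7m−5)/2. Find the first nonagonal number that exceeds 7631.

Solve n(7n−5)/2 > 7631 for integer n.
The largest n with value ≤ 7631 is 47 (since 7614 ≤ 7631 < 7944), so the first above is n = 48, value 7944.

7944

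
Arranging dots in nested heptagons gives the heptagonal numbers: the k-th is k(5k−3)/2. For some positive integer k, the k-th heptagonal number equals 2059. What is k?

Set n(5n−3)/2 = 2059, giving 5n² − 3n − 4118 = 0.
The discriminant is 9 + 40·2059 = 82369, and √82369 = 287.
So n = (3 + 287) / 10 = 290/10 = 29.

29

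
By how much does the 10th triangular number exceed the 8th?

10·11/2 = 55 and 8·9/2 = 36.
Difference: 55 − 36 = 19.

19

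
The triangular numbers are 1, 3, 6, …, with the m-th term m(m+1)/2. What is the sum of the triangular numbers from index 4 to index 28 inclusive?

Σ i(i+1)/2 = (Σi² + Σi) / 2 over i = 4..28.
Σi = 406 − 6 = 400 and Σi² = 7714 − 14 = 7700.
(1·7700 + 1·400) / 2 = 8100/2 = 4050.

4050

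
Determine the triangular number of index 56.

56·57/2 = 3192/2 = 1596.

1596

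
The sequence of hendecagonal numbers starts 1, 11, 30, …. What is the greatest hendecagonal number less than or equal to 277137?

Solve n(9n−7)/2 ≤ 277137 for integer n.
n = 248 gives 275900 ≤ 277137, while n = 249 gives 278133 > 277137; so the answer is 275900.

275900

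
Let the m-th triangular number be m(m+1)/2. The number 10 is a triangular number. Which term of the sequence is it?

4

Set n(n+1)/2 = 10, giving n² + n − 20 = 0.
So n = (-1 + 9) / 2 = 8/2 = 4.
Check: 4·5/2 = 10. ✓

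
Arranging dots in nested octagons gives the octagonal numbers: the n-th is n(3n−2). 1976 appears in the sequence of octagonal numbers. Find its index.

26

Set n(3n−2) = 1976, giving 3n² − 2n − 1976 = 0.
The discriminant is 4 + 12·1976 = 23716, and √23716 = 154.
So n = (2 + 154) / 6 = 156/6 = 26.
Check: 26·(3·26 − 2) = 1976. ✓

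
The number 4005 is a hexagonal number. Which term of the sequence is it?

Set n(2n−1) = 4005, giving 2n² − n − 4005 = 0.
The discriminant is 1 + 8·4005 = 32041, and √32041 = 179.
So n = (1 + 179) / 4 = 180/4 = 45.
Check: 45·(2·45 − 1) = 4005. ✓

45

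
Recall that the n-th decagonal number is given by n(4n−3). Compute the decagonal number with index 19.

The 19th decagonal number is n(4n−3) with n = 19.
19·(4·19 − 3) = 19·73 = 1387.

1387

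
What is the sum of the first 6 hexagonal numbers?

161

Σ i(2i−1) = 2Σi² − Σi over i = 1..6.
Σi = 21 and Σi² = 91.
2·91 − 1·21 = 161.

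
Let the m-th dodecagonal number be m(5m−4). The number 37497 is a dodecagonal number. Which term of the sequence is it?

Set n(5n−4) = 37497, giving 5n² − 4n − 37497 = 0.
So n = (4 + 866) / 10 = 870/10 = 87.
Check: 87·(5·87 − 4) = 37497. ✓

87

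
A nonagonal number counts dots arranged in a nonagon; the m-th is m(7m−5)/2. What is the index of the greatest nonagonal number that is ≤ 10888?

56

Solve n(7n−5)/2 ≤ 10888 for integer n.
n = 56 gives 10836 ≤ 10888, while n = 57 gives 11229 > 10888; so the answer is index 56.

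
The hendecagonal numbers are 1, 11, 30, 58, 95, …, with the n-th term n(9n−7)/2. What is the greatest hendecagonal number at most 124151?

123421

Solve n(9n−7)/2 ≤ 124151 for integer n.
n = 166 gives 123421 ≤ 124151, while n = 167 gives 124916 > 124151; so the answer is 123421.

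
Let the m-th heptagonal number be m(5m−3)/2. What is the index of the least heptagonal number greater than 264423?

326

Solve n(5n−3)/2 > 264423 for integer n.
The largest n with value ≤ 264423 is 325 (since 263575 ≤ 264423 < 265201), so the first above is n = 326, value 265201.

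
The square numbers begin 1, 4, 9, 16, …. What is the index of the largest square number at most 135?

11

Solve n² ≤ 135 for integer n.
n = 11 gives 121 ≤ 135, while n = 12 gives 144 > 135; so the answer is index 11.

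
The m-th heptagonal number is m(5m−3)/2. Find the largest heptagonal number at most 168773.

168610

Solve n(5n−3)/2 ≤ 168773 for integer n.
n = 260 gives 168610 ≤ 168773, while n = 261 gives 169911 > 168773; so the answer is 168610.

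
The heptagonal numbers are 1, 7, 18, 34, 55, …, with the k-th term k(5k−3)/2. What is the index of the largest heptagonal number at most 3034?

Solve n(5n−3)/2 ≤ 3034 for integer n.
n = 35 gives 3010 ≤ 3034, while n = 36 gives 3186 > 3034; so the answer is index 35.

35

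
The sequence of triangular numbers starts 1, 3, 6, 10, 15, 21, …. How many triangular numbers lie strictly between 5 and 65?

8

The n-th triangular number is n(n+1)/2.
Smallest index with value > 5: n = 3 (giving 6).
Largest index with value < 65: n = 10 (giving 55).
Indices 3 through 10: 8 terms.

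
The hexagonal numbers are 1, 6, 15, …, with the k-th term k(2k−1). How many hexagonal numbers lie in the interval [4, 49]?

4

The n-th hexagonal number is n(2n−1).
Smallest index with value ≥ 4: n = 2 (giving 6).
Largest index with value ≤ 49: n = 5 (giving 45).
Indices 2 through 5: 4 terms.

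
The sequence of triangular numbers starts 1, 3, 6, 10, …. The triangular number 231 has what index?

Set n(n+1)/2 = 231, giving n² + n − 462 = 0.
The discriminant is 1 + 8·231 = 1849, and √1849 = 43.
So n = (-1 + 43) / 2 = 42/2 = 21.

21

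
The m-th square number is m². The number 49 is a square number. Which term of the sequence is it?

We need n² = 49, so n = √49 = 7.

7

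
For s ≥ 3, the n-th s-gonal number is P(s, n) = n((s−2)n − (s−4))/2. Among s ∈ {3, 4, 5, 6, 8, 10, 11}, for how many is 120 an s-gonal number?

2

s = 3: P(3, 15) = 120. ✓
s = 4: P(4, 10) = 100 and P(4, 11) = 121; 120 is not s-gonal.
s = 5: P(5, 9) = 117 and P(5, 10) = 145; 120 is not s-gonal.
s = 6: P(6, 8) = 120. ✓
s = 8: P(8, 6) = 96 and P(8, 7) = 133; 120 is not s-gonal.
s = 10: P(10, 5) = 85 and P(10, 6) = 126; 120 is not s-gonal.
s = 11: P(11, 5) = 95 and P(11, 6) = 141; 120 is not s-gonal.
Hits: s ∈ {3, 6} → 2.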